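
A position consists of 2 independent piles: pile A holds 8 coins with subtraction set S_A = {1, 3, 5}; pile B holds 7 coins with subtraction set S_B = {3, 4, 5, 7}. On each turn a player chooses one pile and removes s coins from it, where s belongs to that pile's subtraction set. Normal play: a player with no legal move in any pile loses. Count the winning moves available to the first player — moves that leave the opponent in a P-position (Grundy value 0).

2

Pile A, S = {1, 3, 5}:
G(0) = 0
G(1) = mex{0} = 1
G(2) = mex{1} = 0
G(3) = mex{0,0} = 1
G(4) = mex{1,1} = 0
G(5) = mex{0,0,0} = 1
G(6) = mex{1,1,1} = 0
G(7) = mex{0,0,0} = 1
G(8) = mex{1,1,1} = 0
G_A(8) = 0.
Pile B, S = {3, 4, 5, 7}:
G(0) = 0
G(1) = mex{} = 0
G(2) = mex{} = 0
G(3) = mex{0} = 1
G(4) = mex{0,0} = 1
G(5) = mex{0,0,0} = 1
G(6) = mex{1,0,0} = 2
G(7) = mex{1,1,0,0} = 2
G_B(7) = 2.
Combined Grundy value = 0 ⊕ 2 = 2.
A winning move leaves total XOR = 0, i.e. changes one component's Grundy value g to g ⊕ X where X is the current total.
Pile A: need g' = 0⊕2 = 2. Options: 8−1→G=1, 8−3→G=1, 8−5→G=1. Hits: 0.
Pile B: need g' = 2⊕2 = 0. Options: 7−3→G=1, 7−4→G=1, 7−5→G=0, 7−7→G=0. Hits: 2.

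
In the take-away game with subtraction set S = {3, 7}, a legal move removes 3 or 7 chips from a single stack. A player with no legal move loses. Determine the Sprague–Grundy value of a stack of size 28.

G(0) = 0
G(1) = mex{} = 0
G(2) = mex{} = 0
G(3) = mex{0} = 1
G(4) = mex{0} = 1
G(5) = mex{0} = 1
G(6) = mex{1} = 0
G(7) = mex{1,0} = 2
G(8) = mex{1,0} = 2
G(9) = mex{0,0} = 1
G(10) = mex{2,1} = 0
G(11) = mex{2,1} = 0
G(12) = mex{1,1} = 0
G(13) = mex{0,0} = 1
G(14) = mex{0,2} = 1
G(15) = mex{0,2} = 1
G(16) = mex{1,1} = 0
G(17) = mex{1,0} = 2
G(18) = mex{1,0} = 2
G(19) = mex{0,0} = 1
G(20) = mex{2,1} = 0
G(21) = mex{2,1} = 0
G(22) = mex{1,1} = 0
G(23) = mex{0,0} = 1
G(24) = mex{0,2} = 1
G(25) = mex{0,2} = 1
G(26) = mex{1,1} = 0
G(27) = mex{1,0} = 2
G(28) = mex{1,0} = 2

2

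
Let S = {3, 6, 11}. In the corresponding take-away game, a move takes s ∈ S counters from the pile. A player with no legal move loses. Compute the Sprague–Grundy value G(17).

n :  0  1  2  3  4  5  6  7  8  9 10 11 12 13 14 15 16 17
G :  0  0  0  1  1  1  2  2  2  0  0  3  1  1  0  2  2  1

1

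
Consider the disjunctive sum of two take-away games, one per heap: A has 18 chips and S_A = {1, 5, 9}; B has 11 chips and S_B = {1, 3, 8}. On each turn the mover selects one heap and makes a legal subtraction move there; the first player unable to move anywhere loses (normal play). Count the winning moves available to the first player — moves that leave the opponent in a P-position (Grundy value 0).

0

Heap A, S = {1, 5, 9}:
n :  0  1  2  3  4  5  6  7  8  9 10 11 12 13 14 15 16 17 18
G :  0  1  0  1  0  1  0  1  0  1  0  1  0  1  0  1  0  1  0
G_A(18) = 0.
Heap B, S = {1, 3, 8}:
n :  0  1  2  3  4  5  6  7  8  9 10 11
G :  0  1  0  1  0  1  0  1  2  3  2  0
G_B(11) = 0.
Combined Grundy value = 0 ⊕ 0 = 0.
A winning move leaves total XOR = 0, i.e. changes one component's Grundy value g to g ⊕ X where X is the current total.
Heap A: target g' = 0⊕0 = 0, but every legal move changes the Grundy value (mex property), so 0 moves.
Heap B: target g' = 0⊕0 = 0, but every legal move changes the Grundy value (mex property), so 0 moves.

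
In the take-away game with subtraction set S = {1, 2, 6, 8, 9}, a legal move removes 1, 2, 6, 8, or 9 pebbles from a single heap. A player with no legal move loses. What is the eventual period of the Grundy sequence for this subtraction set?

G(0) = 0
G(1) = mex{0} = 1
G(2) = mex{1,0} = 2
G(3) = mex{2,1} = 0
G(4) = mex{0,2} = 1
G(5) = mex{1,0} = 2
G(6) = mex{2,1,0} = 3
G(7) = mex{3,2,1} = 0
G(8) = mex{0,3,2,0} = 1
G(9) = mex{1,0,0,1,0} = 2
G(10) = mex{2,1,1,2,1} = 0
G(11) = mex{0,2,2,0,2} = 1
G(12) = mex{1,0,3,1,0} = 2
G(13) = mex{2,1,0,2,1} = 3
G(14) = mex{3,2,1,3,2} = 0
G(15) = mex{0,3,2,0,3} = 1
G(16) = mex{1,0,0,1,0} = 2
G(17) = mex{2,1,1,2,1} = 0
G(n+7) = G(n) holds for n = 0,…,8 (a full window of length max(S) = 9), so the sequence is purely periodic with period 7.

7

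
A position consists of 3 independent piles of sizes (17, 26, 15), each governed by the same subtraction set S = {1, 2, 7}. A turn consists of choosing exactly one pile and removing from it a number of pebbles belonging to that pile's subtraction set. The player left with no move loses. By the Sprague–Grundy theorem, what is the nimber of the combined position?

0

All piles use S = {1, 2, 7}:
G(0) = 0
G(1) = mex{0} = 1
G(2) = mex{1,0} = 2
G(3) = mex{2,1} = 0
G(4) = mex{0,2} = 1
G(5) = mex{1,0} = 2
G(6) = mex{2,1} = 0
G(7) = mex{0,2,0} = 1
G(8) = mex{1,0,1} = 2
G(9) = mex{2,1,2} = 0
G(10) = mex{0,2,0} = 1
G(11) = mex{1,0,1} = 2
G(12) = mex{2,1,2} = 0
G(13) = mex{0,2,0} = 1
G(14) = mex{1,0,1} = 2
G(15) = mex{2,1,2} = 0
G(16) = mex{0,2,0} = 1
G(17) = mex{1,0,1} = 2
G(18) = mex{2,1,2} = 0
G(19) = mex{0,2,0} = 1
G(20) = mex{1,0,1} = 2
G(21) = mex{2,1,2} = 0
G(22) = mex{0,2,0} = 1
G(23) = mex{1,0,1} = 2
G(24) = mex{2,1,2} = 0
G(25) = mex{0,2,0} = 1
G(26) = mex{1,0,1} = 2
Pile A: G(17) = 2.
Pile B: G(26) = 2.
Pile C: G(15) = 0.
Combined Grundy value = 2 ⊕ 2 ⊕ 0 = 0.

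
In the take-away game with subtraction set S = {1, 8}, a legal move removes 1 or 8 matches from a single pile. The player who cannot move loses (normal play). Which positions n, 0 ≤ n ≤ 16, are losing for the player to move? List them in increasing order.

G(0) = 0
G(1) = mex{0} = 1
G(2) = mex{1} = 0
G(3) = mex{0} = 1
G(4) = mex{1} = 0
G(5) = mex{0} = 1
G(6) = mex{1} = 0
G(7) = mex{0} = 1
G(8) = mex{1,0} = 2
G(9) = mex{2,1} = 0
G(10) = mex{0,0} = 1
G(11) = mex{1,1} = 0
G(12) = mex{0,0} = 1
G(13) = mex{1,1} = 0
G(14) = mex{0,0} = 1
G(15) = mex{1,1} = 0
G(16) = mex{0,2} = 1
P-positions are exactly the n with G(n) = 0.

0, 2, 4, 6, 9, 11, 13, 15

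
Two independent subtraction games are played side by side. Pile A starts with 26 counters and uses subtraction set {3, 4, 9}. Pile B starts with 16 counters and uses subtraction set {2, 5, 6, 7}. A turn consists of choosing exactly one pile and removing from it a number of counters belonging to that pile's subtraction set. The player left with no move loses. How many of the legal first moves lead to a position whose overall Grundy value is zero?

0

Pile A, S = {3, 4, 9}:
G(0) = 0
G(1) = mex{} = 0
G(2) = mex{} = 0
G(3) = mex{0} = 1
G(4) = mex{0,0} = 1
G(5) = mex{0,0} = 1
G(6) = mex{1,0} = 2
G(7) = mex{1,1} = 0
G(8) = mex{1,1} = 0
G(9) = mex{2,1,0} = 3
G(10) = mex{0,2,0} = 1
G(11) = mex{0,0,0} = 1
G(12) = mex{3,0,1} = 2
G(13) = mex{1,3,1} = 0
G(14) = mex{1,1,1} = 0
G(15) = mex{2,1,2} = 0
G(16) = mex{0,2,0} = 1
G(17) = mex{0,0,0} = 1
G(18) = mex{0,0,3} = 1
G(19) = mex{1,0,1} = 2
G(20) = mex{1,1,1} = 0
G(21) = mex{1,1,2} = 0
G(22) = mex{2,1,0} = 3
G(23) = mex{0,2,0} = 1
G(24) = mex{0,0,0} = 1
G(25) = mex{3,0,1} = 2
G(26) = mex{1,3,1} = 0
G_A(26) = 0.
Pile B, S = {2, 5, 6, 7}:
G(0) = 0
G(1) = mex{} = 0
G(2) = mex{0} = 1
G(3) = mex{0} = 1
G(4) = mex{1} = 0
G(5) = mex{1,0} = 2
G(6) = mex{0,0,0} = 1
G(7) = mex{2,1,0,0} = 3
G(8) = mex{1,1,1,0} = 2
G(9) = mex{3,0,1,1} = 2
G(10) = mex{2,2,0,1} = 3
G(11) = mex{2,1,2,0} = 3
G(12) = mex{3,3,1,2} = 0
G(13) = mex{3,2,3,1} = 0
G(14) = mex{0,2,2,3} = 1
G(15) = mex{0,3,2,2} = 1
G(16) = mex{1,3,3,2} = 0
G_B(16) = 0.
Combined Grundy value = 0 ⊕ 0 = 0.
A winning move leaves total XOR = 0, i.e. changes one component's Grundy value g to g ⊕ X where X is the current total.
Pile A: target g' = 0⊕0 = 0, but every legal move changes the Grundy value (mex property), so 0 moves.
Pile B: target g' = 0⊕0 = 0, but every legal move changes the Grundy value (mex property), so 0 moves.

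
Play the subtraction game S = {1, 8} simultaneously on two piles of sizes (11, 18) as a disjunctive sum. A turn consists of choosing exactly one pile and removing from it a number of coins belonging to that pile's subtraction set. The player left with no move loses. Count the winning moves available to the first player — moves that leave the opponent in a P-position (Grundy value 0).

All piles use S = {1, 8}:
n :  0  1  2  3  4  5  6  7  8  9 10 11 12 13 14 15 16 17 18
G :  0  1  0  1  0  1  0  1  2  0  1  0  1  0  1  0  1  2  0
Pile A: G(11) = 0.
Pile B: G(18) = 0.
Combined Grundy value = 0 ⊕ 0 = 0.
A winning move leaves total XOR = 0, i.e. changes one component's Grundy value g to g ⊕ X where X is the current total.
Pile A: target g' = 0⊕0 = 0, but every legal move changes the Grundy value (mex property), so 0 moves.
Pile B: target g' = 0⊕0 = 0, but every legal move changes the Grundy value (mex property), so 0 moves.

0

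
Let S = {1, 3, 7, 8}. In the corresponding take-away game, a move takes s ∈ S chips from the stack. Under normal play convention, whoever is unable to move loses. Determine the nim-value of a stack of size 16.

1

G(0) = 0
G(1) = mex{0} = 1
G(2) = mex{1} = 0
G(3) = mex{0,0} = 1
G(4) = mex{1,1} = 0
G(5) = mex{0,0} = 1
G(6) = mex{1,1} = 0
G(7) = mex{0,0,0} = 1
G(8) = mex{1,1,1,0} = 2
G(9) = mex{2,0,0,1} = 3
G(10) = mex{3,1,1,0} = 2
G(11) = mex{2,2,0,1} = 3
G(12) = mex{3,3,1,0} = 2
G(13) = mex{2,2,0,1} = 3
G(14) = mex{3,3,1,0} = 2
G(15) = mex{2,2,2,1} = 0
G(16) = mex{0,3,3,2} = 1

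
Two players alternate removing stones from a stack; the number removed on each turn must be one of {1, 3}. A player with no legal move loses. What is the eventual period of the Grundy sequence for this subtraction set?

G(0) = 0
G(1) = mex{0} = 1
G(2) = mex{1} = 0
G(3) = mex{0,0} = 1
G(4) = mex{1,1} = 0
G(5) = mex{0,0} = 1
G(6) = mex{1,1} = 0
G(7) = mex{0,0} = 1
G(8) = mex{1,1} = 0
G(9) = mex{0,0} = 1
G(10) = mex{1,1} = 0
G(11) = mex{0,0} = 1
G(12) = mex{1,1} = 0
G(13) = mex{0,0} = 1
G(14) = mex{1,1} = 0
G(n+2) = G(n) holds for n = 0,…,2 (a full window of length max(S) = 3), so the sequence is purely periodic with period 2.

2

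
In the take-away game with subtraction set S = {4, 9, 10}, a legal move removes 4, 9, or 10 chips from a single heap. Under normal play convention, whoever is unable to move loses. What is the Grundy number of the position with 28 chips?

G(0) = 0
G(1) = mex{} = 0
G(2) = mex{} = 0
G(3) = mex{} = 0
G(4) = mex{0} = 1
G(5) = mex{0} = 1
G(6) = mex{0} = 1
G(7) = mex{0} = 1
G(8) = mex{1} = 0
G(9) = mex{1,0} = 2
G(10) = mex{1,0,0} = 2
G(11) = mex{1,0,0} = 2
G(12) = mex{0,0,0} = 1
G(13) = mex{2,1,0} = 3
G(14) = mex{2,1,1} = 0
G(15) = mex{2,1,1} = 0
G(16) = mex{1,1,1} = 0
G(17) = mex{3,0,1} = 2
G(18) = mex{0,2,0} = 1
G(19) = mex{0,2,2} = 1
G(20) = mex{0,2,2} = 1
G(21) = mex{2,1,2} = 0
G(22) = mex{1,3,1} = 0
G(23) = mex{1,0,3} = 2
G(24) = mex{1,0,0} = 2
G(25) = mex{0,0,0} = 1
G(26) = mex{0,2,0} = 1
G(27) = mex{2,1,2} = 0
G(28) = mex{2,1,1} = 0

0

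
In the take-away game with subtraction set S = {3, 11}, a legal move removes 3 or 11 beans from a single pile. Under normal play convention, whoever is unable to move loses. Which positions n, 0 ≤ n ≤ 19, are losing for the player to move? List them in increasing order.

G(0) = 0
G(1) = mex{} = 0
G(2) = mex{} = 0
G(3) = mex{0} = 1
G(4) = mex{0} = 1
G(5) = mex{0} = 1
G(6) = mex{1} = 0
G(7) = mex{1} = 0
G(8) = mex{1} = 0
G(9) = mex{0} = 1
G(10) = mex{0} = 1
G(11) = mex{0,0} = 1
G(12) = mex{1,0} = 2
G(13) = mex{1,0} = 2
G(14) = mex{1,1} = 0
G(15) = mex{2,1} = 0
G(16) = mex{2,1} = 0
G(17) = mex{0,0} = 1
G(18) = mex{0,0} = 1
G(19) = mex{0,0} = 1
P-positions are exactly the n with G(n) = 0.

0, 1, 2, 6, 7, 8, 14, 15, 16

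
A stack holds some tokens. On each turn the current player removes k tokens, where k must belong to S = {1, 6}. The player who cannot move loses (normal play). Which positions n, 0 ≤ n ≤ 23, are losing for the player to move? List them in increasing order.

0, 2, 4, 7, 9, 11, 14, 16, 18, 21, 23

n :  0  1  2  3  4  5  6  7  8  9 10 11 12 13 14 15 16 17 18 19 20 21 22 23
G :  0  1  0  1  0  1  2  0  1  0  1  0  1  2  0  1  0  1  0  1  2  0  1  0
P-positions are exactly the n with G(n) = 0.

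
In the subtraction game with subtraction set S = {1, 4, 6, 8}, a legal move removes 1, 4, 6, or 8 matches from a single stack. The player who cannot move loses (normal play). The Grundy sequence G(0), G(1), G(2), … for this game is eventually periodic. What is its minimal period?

12

n :  0  1  2  3  4  5  6  7  8  9 10 11 12 13 14 15 16 17 18 19 20 21 22 23 24 25
G :  0  1  0  1  2  0  1  0  1  2  3  2  0  1  0  1  2  0  1  0  1  2  3  2  0  1
G(n+12) = G(n) holds for n = 0,…,7 (a full window of length max(S) = 8), so the sequence is purely periodic with period 12.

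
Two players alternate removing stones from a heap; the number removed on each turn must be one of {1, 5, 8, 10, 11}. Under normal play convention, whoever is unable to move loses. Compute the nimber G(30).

2

n :  0  1  2  3  4  5  6  7  8  9 10 11 12 13 14 15 16 17 18 19 20 21 22 23 24 25 26 27 28 29 30
G :  0  1  0  1  0  1  0  1  2  3  2  3  2  3  2  3  4  5  0  1  0  1  0  1  0  1  2  3  2  3  2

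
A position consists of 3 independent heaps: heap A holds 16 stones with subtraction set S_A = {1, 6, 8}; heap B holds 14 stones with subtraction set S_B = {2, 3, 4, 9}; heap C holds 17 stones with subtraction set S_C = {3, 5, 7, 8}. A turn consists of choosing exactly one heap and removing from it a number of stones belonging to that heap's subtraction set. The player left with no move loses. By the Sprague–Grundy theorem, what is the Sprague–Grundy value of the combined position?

Heap A, S = {1, 6, 8}:
n :  0  1  2  3  4  5  6  7  8  9 10 11 12 13 14 15 16
G :  0  1  0  1  0  1  2  0  1  0  1  0  1  2  0  1  0
G_A(16) = 0.
Heap B, S = {2, 3, 4, 9}:
G(0) = 0
G(1) = mex{} = 0
G(2) = mex{0} = 1
G(3) = mex{0,0} = 1
G(4) = mex{1,0,0} = 2
G(5) = mex{1,1,0} = 2
G(6) = mex{2,1,1} = 0
G(7) = mex{2,2,1} = 0
G(8) = mex{0,2,2} = 1
G(9) = mex{0,0,2,0} = 1
G(10) = mex{1,0,0,0} = 2
G(11) = mex{1,1,0,1} = 2
G(12) = mex{2,1,1,1} = 0
G(13) = mex{2,2,1,2} = 0
G(14) = mex{0,2,2,2} = 1
G_B(14) = 1.
Heap C, S = {3, 5, 7, 8}:
G(0) = 0
G(1) = mex{} = 0
G(2) = mex{} = 0
G(3) = mex{0} = 1
G(4) = mex{0} = 1
G(5) = mex{0,0} = 1
G(6) = mex{1,0} = 2
G(7) = mex{1,0,0} = 2
G(8) = mex{1,1,0,0} = 2
G(9) = mex{2,1,0,0} = 3
G(10) = mex{2,1,1,0} = 3
G(11) = mex{2,2,1,1} = 0
G(12) = mex{3,2,1,1} = 0
G(13) = mex{3,2,2,1} = 0
G(14) = mex{0,3,2,2} = 1
G(15) = mex{0,3,2,2} = 1
G(16) = mex{0,0,3,2} = 1
G(17) = mex{1,0,3,3} = 2
G_C(17) = 2.
Combined Grundy value = 0 ⊕ 1 ⊕ 2 = 3.

3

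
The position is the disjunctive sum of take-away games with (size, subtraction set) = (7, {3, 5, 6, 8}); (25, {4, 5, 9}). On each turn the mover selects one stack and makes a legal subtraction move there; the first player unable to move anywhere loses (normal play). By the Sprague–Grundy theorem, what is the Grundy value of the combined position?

1

Stack A, S = {3, 5, 6, 8}:
n : 0 1 2 3 4 5 6 7
G : 0 0 0 1 1 1 2 2
G_A(7) = 2.
Stack B, S = {4, 5, 9}:
n :  0  1  2  3  4  5  6  7  8  9 10 11 12 13 14 15 16 17 18 19 20 21 22 23 24 25
G :  0  0  0  0  1  1  1  1  2  2  2  2  3  0  0  0  0  1  1  1  1  2  2  2  2  3
G_B(25) = 3.
Combined Grundy value = 2 ⊕ 3 = 1.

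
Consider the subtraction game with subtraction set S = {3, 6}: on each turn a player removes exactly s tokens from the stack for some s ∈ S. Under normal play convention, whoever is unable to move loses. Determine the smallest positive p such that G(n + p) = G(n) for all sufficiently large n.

9

G(0) = 0
G(1) = mex{} = 0
G(2) = mex{} = 0
G(3) = mex{0} = 1
G(4) = mex{0} = 1
G(5) = mex{0} = 1
G(6) = mex{1,0} = 2
G(7) = mex{1,0} = 2
G(8) = mex{1,0} = 2
G(9) = mex{2,1} = 0
G(10) = mex{2,1} = 0
G(11) = mex{2,1} = 0
G(12) = mex{0,2} = 1
G(13) = mex{0,2} = 1
G(14) = mex{0,2} = 1
G(15) = mex{1,0} = 2
G(16) = mex{1,0} = 2
G(17) = mex{1,0} = 2
G(18) = mex{2,1} = 0
G(19) = mex{2,1} = 0
G(n+9) = G(n) holds for n = 0,…,5 (a full window of length max(S) = 6), so the sequence is purely periodic with period 9.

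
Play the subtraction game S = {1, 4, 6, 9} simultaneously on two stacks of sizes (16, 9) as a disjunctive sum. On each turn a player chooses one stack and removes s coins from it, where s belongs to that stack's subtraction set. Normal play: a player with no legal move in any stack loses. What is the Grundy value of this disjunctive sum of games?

3

All stacks use S = {1, 4, 6, 9}:
n :  0  1  2  3  4  5  6  7  8  9 10 11 12 13 14 15 16
G :  0  1  0  1  2  0  1  0  1  2  0  1  0  1  2  0  1
Stack A: G(16) = 1.
Stack B: G(9) = 2.
Combined Grundy value = 1 ⊕ 2 = 3.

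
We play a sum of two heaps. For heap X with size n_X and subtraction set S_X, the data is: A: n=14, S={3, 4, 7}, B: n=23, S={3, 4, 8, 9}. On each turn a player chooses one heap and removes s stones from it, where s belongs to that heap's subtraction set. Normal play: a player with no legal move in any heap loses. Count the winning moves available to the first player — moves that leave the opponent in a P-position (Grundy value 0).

1

Heap A, S = {3, 4, 7}:
n :  0  1  2  3  4  5  6  7  8  9 10 11 12 13 14
G :  0  0  0  1  1  1  2  2  2  3  0  0  0  1  1
G_A(14) = 1.
Heap B, S = {3, 4, 8, 9}:
G(0) = 0
G(1) = mex{} = 0
G(2) = mex{} = 0
G(3) = mex{0} = 1
G(4) = mex{0,0} = 1
G(5) = mex{0,0} = 1
G(6) = mex{1,0} = 2
G(7) = mex{1,1} = 0
G(8) = mex{1,1,0} = 2
G(9) = mex{2,1,0,0} = 3
G(10) = mex{0,2,0,0} = 1
G(11) = mex{2,0,1,0} = 3
G(12) = mex{3,2,1,1} = 0
G(13) = mex{1,3,1,1} = 0
G(14) = mex{3,1,2,1} = 0
G(15) = mex{0,3,0,2} = 1
G(16) = mex{0,0,2,0} = 1
G(17) = mex{0,0,3,2} = 1
G(18) = mex{1,0,1,3} = 2
G(19) = mex{1,1,3,1} = 0
G(20) = mex{1,1,0,3} = 2
G(21) = mex{2,1,0,0} = 3
G(22) = mex{0,2,0,0} = 1
G(23) = mex{2,0,1,0} = 3
G_B(23) = 3.
Combined Grundy value = 1 ⊕ 3 = 2.
A winning move leaves total XOR = 0, i.e. changes one component's Grundy value g to g ⊕ X where X is the current total.
Heap A: need g' = 1⊕2 = 3. Options: 14−3→G=0, 14−4→G=0, 14−7→G=2. Hits: 0.
Heap B: need g' = 3⊕2 = 1. Options: 23−3→G=2, 23−4→G=0, 23−8→G=1, 23−9→G=0. Hits: 1.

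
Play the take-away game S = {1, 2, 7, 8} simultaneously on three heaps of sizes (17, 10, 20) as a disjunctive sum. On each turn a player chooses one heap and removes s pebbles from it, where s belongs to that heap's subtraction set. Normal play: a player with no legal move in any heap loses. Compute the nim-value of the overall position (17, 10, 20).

1

All heaps use S = {1, 2, 7, 8}:
n :  0  1  2  3  4  5  6  7  8  9 10 11 12 13 14 15 16 17 18 19 20
G :  0  1  2  0  1  2  0  1  2  0  1  2  0  1  2  0  1  2  0  1  2
Heap A: G(17) = 2.
Heap B: G(10) = 1.
Heap C: G(20) = 2.
Combined Grundy value = 2 ⊕ 1 ⊕ 2 = 1.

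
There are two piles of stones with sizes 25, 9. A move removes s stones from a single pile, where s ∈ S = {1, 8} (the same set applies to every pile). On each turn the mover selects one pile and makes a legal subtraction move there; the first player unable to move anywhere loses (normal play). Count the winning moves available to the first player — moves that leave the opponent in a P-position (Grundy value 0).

All piles use S = {1, 8}:
n :  0  1  2  3  4  5  6  7  8  9 10 11 12 13 14 15 16 17 18 19 20 21 22 23 24 25
G :  0  1  0  1  0  1  0  1  2  0  1  0  1  0  1  0  1  2  0  1  0  1  0  1  0  1
Pile A: G(25) = 1.
Pile B: G(9) = 0.
Combined Grundy value = 1 ⊕ 0 = 1.
A winning move leaves total XOR = 0, i.e. changes one component's Grundy value g to g ⊕ X where X is the current total.
Pile A: need g' = 1⊕1 = 0. Options: 25−1→G=0, 25−8→G=2. Hits: 1.
Pile B: need g' = 0⊕1 = 1. Options: 9−1→G=2, 9−8→G=1. Hits: 1.

2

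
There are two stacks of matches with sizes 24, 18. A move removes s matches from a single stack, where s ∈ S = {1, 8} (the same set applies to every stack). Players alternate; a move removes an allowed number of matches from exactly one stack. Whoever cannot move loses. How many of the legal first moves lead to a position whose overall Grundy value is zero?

All stacks use S = {1, 8}:
G(0) = 0
G(1) = mex{0} = 1
G(2) = mex{1} = 0
G(3) = mex{0} = 1
G(4) = mex{1} = 0
G(5) = mex{0} = 1
G(6) = mex{1} = 0
G(7) = mex{0} = 1
G(8) = mex{1,0} = 2
G(9) = mex{2,1} = 0
G(10) = mex{0,0} = 1
G(11) = mex{1,1} = 0
G(12) = mex{0,0} = 1
G(13) = mex{1,1} = 0
G(14) = mex{0,0} = 1
G(15) = mex{1,1} = 0
G(16) = mex{0,2} = 1
G(17) = mex{1,0} = 2
G(18) = mex{2,1} = 0
G(19) = mex{0,0} = 1
G(20) = mex{1,1} = 0
G(21) = mex{0,0} = 1
G(22) = mex{1,1} = 0
G(23) = mex{0,0} = 1
G(24) = mex{1,1} = 0
Stack A: G(24) = 0.
Stack B: G(18) = 0.
Combined Grundy value = 0 ⊕ 0 = 0.
A winning move leaves total XOR = 0, i.e. changes one component's Grundy value g to g ⊕ X where X is the current total.
Stack A: target g' = 0⊕0 = 0, but every legal move changes the Grundy value (mex property), so 0 moves.
Stack B: target g' = 0⊕0 = 0, but every legal move changes the Grundy value (mex property), so 0 moves.

0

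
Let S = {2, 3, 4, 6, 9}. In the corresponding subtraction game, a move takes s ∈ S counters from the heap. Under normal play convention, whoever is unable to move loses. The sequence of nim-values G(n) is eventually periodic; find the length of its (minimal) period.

5

G(0) = 0
G(1) = mex{} = 0
G(2) = mex{0} = 1
G(3) = mex{0,0} = 1
G(4) = mex{1,0,0} = 2
G(5) = mex{1,1,0} = 2
G(6) = mex{2,1,1,0} = 3
G(7) = mex{2,2,1,0} = 3
G(8) = mex{3,2,2,1} = 0
G(9) = mex{3,3,2,1,0} = 4
G(10) = mex{0,3,3,2,0} = 1
G(11) = mex{4,0,3,2,1} = 5
G(12) = mex{1,4,0,3,1} = 2
G(13) = mex{5,1,4,3,2} = 0
G(14) = mex{2,5,1,0,2} = 3
G(15) = mex{0,2,5,4,3} = 1
G(16) = mex{3,0,2,1,3} = 4
G(17) = mex{1,3,0,5,0} = 2
G(18) = mex{4,1,3,2,4} = 0
G(19) = mex{2,4,1,0,1} = 3
G(20) = mex{0,2,4,3,5} = 1
G(21) = mex{3,0,2,1,2} = 4
G(22) = mex{1,3,0,4,0} = 2
G(23) = mex{4,1,3,2,3} = 0
G(24) = mex{2,4,1,0,1} = 3
G(25) = mex{0,2,4,3,4} = 1
G(26) = mex{3,0,2,1,2} = 4
G(27) = mex{1,3,0,4,0} = 2
From n = 12 onward G(n+5) = G(n); since this holds over max(S) = 9 consecutive positions the period is 5 (pre-period 12).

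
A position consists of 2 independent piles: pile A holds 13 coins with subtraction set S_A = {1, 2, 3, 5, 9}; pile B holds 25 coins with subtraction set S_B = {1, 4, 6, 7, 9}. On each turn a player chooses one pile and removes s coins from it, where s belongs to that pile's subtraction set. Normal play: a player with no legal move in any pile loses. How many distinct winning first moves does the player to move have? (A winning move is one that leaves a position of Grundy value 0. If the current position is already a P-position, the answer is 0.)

4

Pile A, S = {1, 2, 3, 5, 9}:
G(0) = 0
G(1) = mex{0} = 1
G(2) = mex{1,0} = 2
G(3) = mex{2,1,0} = 3
G(4) = mex{3,2,1} = 0
G(5) = mex{0,3,2,0} = 1
G(6) = mex{1,0,3,1} = 2
G(7) = mex{2,1,0,2} = 3
G(8) = mex{3,2,1,3} = 0
G(9) = mex{0,3,2,0,0} = 1
G(10) = mex{1,0,3,1,1} = 2
G(11) = mex{2,1,0,2,2} = 3
G(12) = mex{3,2,1,3,3} = 0
G(13) = mex{0,3,2,0,0} = 1
G_A(13) = 1.
Pile B, S = {1, 4, 6, 7, 9}:
G(0) = 0
G(1) = mex{0} = 1
G(2) = mex{1} = 0
G(3) = mex{0} = 1
G(4) = mex{1,0} = 2
G(5) = mex{2,1} = 0
G(6) = mex{0,0,0} = 1
G(7) = mex{1,1,1,0} = 2
G(8) = mex{2,2,0,1} = 3
G(9) = mex{3,0,1,0,0} = 2
G(10) = mex{2,1,2,1,1} = 0
G(11) = mex{0,2,0,2,0} = 1
G(12) = mex{1,3,1,0,1} = 2
G(13) = mex{2,2,2,1,2} = 0
G(14) = mex{0,0,3,2,0} = 1
G(15) = mex{1,1,2,3,1} = 0
G(16) = mex{0,2,0,2,2} = 1
G(17) = mex{1,0,1,0,3} = 2
G(18) = mex{2,1,2,1,2} = 0
G(19) = mex{0,0,0,2,0} = 1
G(20) = mex{1,1,1,0,1} = 2
G(21) = mex{2,2,0,1,2} = 3
G(22) = mex{3,0,1,0,0} = 2
G(23) = mex{2,1,2,1,1} = 0
G(24) = mex{0,2,0,2,0} = 1
G(25) = mex{1,3,1,0,1} = 2
G_B(25) = 2.
Combined Grundy value = 1 ⊕ 2 = 3.
A winning move leaves total XOR = 0, i.e. changes one component's Grundy value g to g ⊕ X where X is the current total.
Pile A: need g' = 1⊕3 = 2. Options: 13−1→G=0, 13−2→G=3, 13−3→G=2, 13−5→G=0, 13−9→G=0. Hits: 1.
Pile B: need g' = 2⊕3 = 1. Options: 25−1→G=1, 25−4→G=3, 25−6→G=1, 25−7→G=0, 25−9→G=1. Hits: 3.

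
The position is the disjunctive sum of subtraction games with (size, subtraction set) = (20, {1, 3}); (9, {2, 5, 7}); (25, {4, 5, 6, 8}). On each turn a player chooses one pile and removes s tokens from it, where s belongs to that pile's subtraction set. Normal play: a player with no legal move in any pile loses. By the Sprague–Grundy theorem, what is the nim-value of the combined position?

Pile A, S = {1, 3}:
G(0) = 0
G(1) = mex{0} = 1
G(2) = mex{1} = 0
G(3) = mex{0,0} = 1
G(4) = mex{1,1} = 0
G(5) = mex{0,0} = 1
G(6) = mex{1,1} = 0
G(7) = mex{0,0} = 1
G(8) = mex{1,1} = 0
G(9) = mex{0,0} = 1
G(10) = mex{1,1} = 0
G(11) = mex{0,0} = 1
G(12) = mex{1,1} = 0
G(13) = mex{0,0} = 1
G(14) = mex{1,1} = 0
G(15) = mex{0,0} = 1
G(16) = mex{1,1} = 0
G(17) = mex{0,0} = 1
G(18) = mex{1,1} = 0
G(19) = mex{0,0} = 1
G(20) = mex{1,1} = 0
G_A(20) = 0.
Pile B, S = {2, 5, 7}:
n : 0 1 2 3 4 5 6 7 8 9
G : 0 0 1 1 0 2 1 3 2 2
G_B(9) = 2.
Pile C, S = {4, 5, 6, 8}:
n :  0  1  2  3  4  5  6  7  8  9 10 11 12 13 14 15 16 17 18 19 20 21 22 23 24 25
G :  0  0  0  0  1  1  1  1  2  2  2  2  0  0  0  0  1  1  1  1  2  2  2  2  0  0
G_C(25) = 0.
Combined Grundy value = 0 ⊕ 2 ⊕ 0 = 2.

2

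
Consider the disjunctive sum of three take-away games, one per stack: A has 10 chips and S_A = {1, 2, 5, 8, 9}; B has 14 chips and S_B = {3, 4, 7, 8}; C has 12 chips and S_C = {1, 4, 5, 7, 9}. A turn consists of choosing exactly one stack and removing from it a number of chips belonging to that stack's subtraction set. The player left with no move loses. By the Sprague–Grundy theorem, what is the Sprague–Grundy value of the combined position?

Stack A, S = {1, 2, 5, 8, 9}:
G(0) = 0
G(1) = mex{0} = 1
G(2) = mex{1,0} = 2
G(3) = mex{2,1} = 0
G(4) = mex{0,2} = 1
G(5) = mex{1,0,0} = 2
G(6) = mex{2,1,1} = 0
G(7) = mex{0,2,2} = 1
G(8) = mex{1,0,0,0} = 2
G(9) = mex{2,1,1,1,0} = 3
G(10) = mex{3,2,2,2,1} = 0
G_A(10) = 0.
Stack B, S = {3, 4, 7, 8}:
G(0) = 0
G(1) = mex{} = 0
G(2) = mex{} = 0
G(3) = mex{0} = 1
G(4) = mex{0,0} = 1
G(5) = mex{0,0} = 1
G(6) = mex{1,0} = 2
G(7) = mex{1,1,0} = 2
G(8) = mex{1,1,0,0} = 2
G(9) = mex{2,1,0,0} = 3
G(10) = mex{2,2,1,0} = 3
G(11) = mex{2,2,1,1} = 0
G(12) = mex{3,2,1,1} = 0
G(13) = mex{3,3,2,1} = 0
G(14) = mex{0,3,2,2} = 1
G_B(14) = 1.
Stack C, S = {1, 4, 5, 7, 9}:
G(0) = 0
G(1) = mex{0} = 1
G(2) = mex{1} = 0
G(3) = mex{0} = 1
G(4) = mex{1,0} = 2
G(5) = mex{2,1,0} = 3
G(6) = mex{3,0,1} = 2
G(7) = mex{2,1,0,0} = 3
G(8) = mex{3,2,1,1} = 0
G(9) = mex{0,3,2,0,0} = 1
G(10) = mex{1,2,3,1,1} = 0
G(11) = mex{0,3,2,2,0} = 1
G(12) = mex{1,0,3,3,1} = 2
G_C(12) = 2.
Combined Grundy value = 0 ⊕ 1 ⊕ 2 = 3.

3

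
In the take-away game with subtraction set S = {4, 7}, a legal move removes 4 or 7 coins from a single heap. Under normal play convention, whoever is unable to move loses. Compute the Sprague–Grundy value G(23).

0

G(0) = 0
G(1) = mex{} = 0
G(2) = mex{} = 0
G(3) = mex{} = 0
G(4) = mex{0} = 1
G(5) = mex{0} = 1
G(6) = mex{0} = 1
G(7) = mex{0,0} = 1
G(8) = mex{1,0} = 2
G(9) = mex{1,0} = 2
G(10) = mex{1,0} = 2
G(11) = mex{1,1} = 0
G(12) = mex{2,1} = 0
G(13) = mex{2,1} = 0
G(14) = mex{2,1} = 0
G(15) = mex{0,2} = 1
G(16) = mex{0,2} = 1
G(17) = mex{0,2} = 1
G(18) = mex{0,0} = 1
G(19) = mex{1,0} = 2
G(20) = mex{1,0} = 2
G(21) = mex{1,0} = 2
G(22) = mex{1,1} = 0
G(23) = mex{2,1} = 0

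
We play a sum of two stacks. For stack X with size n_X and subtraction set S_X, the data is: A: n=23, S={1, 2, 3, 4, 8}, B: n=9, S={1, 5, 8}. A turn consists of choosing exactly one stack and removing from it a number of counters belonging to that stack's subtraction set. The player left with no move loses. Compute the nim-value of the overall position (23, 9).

Stack A, S = {1, 2, 3, 4, 8}:
G(0) = 0
G(1) = mex{0} = 1
G(2) = mex{1,0} = 2
G(3) = mex{2,1,0} = 3
G(4) = mex{3,2,1,0} = 4
G(5) = mex{4,3,2,1} = 0
G(6) = mex{0,4,3,2} = 1
G(7) = mex{1,0,4,3} = 2
G(8) = mex{2,1,0,4,0} = 3
G(9) = mex{3,2,1,0,1} = 4
G(10) = mex{4,3,2,1,2} = 0
G(11) = mex{0,4,3,2,3} = 1
G(12) = mex{1,0,4,3,4} = 2
G(13) = mex{2,1,0,4,0} = 3
G(14) = mex{3,2,1,0,1} = 4
G(15) = mex{4,3,2,1,2} = 0
G(16) = mex{0,4,3,2,3} = 1
G(17) = mex{1,0,4,3,4} = 2
G(18) = mex{2,1,0,4,0} = 3
G(19) = mex{3,2,1,0,1} = 4
G(20) = mex{4,3,2,1,2} = 0
G(21) = mex{0,4,3,2,3} = 1
G(22) = mex{1,0,4,3,4} = 2
G(23) = mex{2,1,0,4,0} = 3
G_A(23) = 3.
Stack B, S = {1, 5, 8}:
n : 0 1 2 3 4 5 6 7 8 9
G : 0 1 0 1 0 1 0 1 2 3
G_B(9) = 3.
Combined Grundy value = 3 ⊕ 3 = 0.

0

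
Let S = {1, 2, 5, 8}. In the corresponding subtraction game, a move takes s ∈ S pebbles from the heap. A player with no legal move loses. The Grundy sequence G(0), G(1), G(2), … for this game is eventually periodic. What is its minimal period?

n :  0  1  2  3  4  5  6  7  8  9 10 11 12 13 14
G :  0  1  2  0  1  2  0  1  2  0  1  2  0  1  2
G(n+3) = G(n) holds for n = 0,…,7 (a full window of length max(S) = 8), so the sequence is purely periodic with period 3.

3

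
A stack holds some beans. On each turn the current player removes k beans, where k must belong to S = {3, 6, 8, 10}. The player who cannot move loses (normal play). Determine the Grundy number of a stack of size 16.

n :  0  1  2  3  4  5  6  7  8  9 10 11 12 13 14 15 16
G :  0  0  0  1  1  1  2  2  2  3  3  3  4  0  0  0  1

1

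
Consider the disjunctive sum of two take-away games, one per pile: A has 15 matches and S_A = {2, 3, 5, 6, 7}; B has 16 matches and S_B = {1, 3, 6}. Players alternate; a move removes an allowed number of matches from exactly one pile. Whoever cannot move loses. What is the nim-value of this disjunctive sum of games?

Pile A, S = {2, 3, 5, 6, 7}:
G(0) = 0
G(1) = mex{} = 0
G(2) = mex{0} = 1
G(3) = mex{0,0} = 1
G(4) = mex{1,0} = 2
G(5) = mex{1,1,0} = 2
G(6) = mex{2,1,0,0} = 3
G(7) = mex{2,2,1,0,0} = 3
G(8) = mex{3,2,1,1,0} = 4
G(9) = mex{3,3,2,1,1} = 0
G(10) = mex{4,3,2,2,1} = 0
G(11) = mex{0,4,3,2,2} = 1
G(12) = mex{0,0,3,3,2} = 1
G(13) = mex{1,0,4,3,3} = 2
G(14) = mex{1,1,0,4,3} = 2
G(15) = mex{2,1,0,0,4} = 3
G_A(15) = 3.
Pile B, S = {1, 3, 6}:
n :  0  1  2  3  4  5  6  7  8  9 10 11 12 13 14 15 16
G :  0  1  0  1  0  1  2  3  2  0  1  0  1  0  1  2  3
G_B(16) = 3.
Combined Grundy value = 3 ⊕ 3 = 0.

0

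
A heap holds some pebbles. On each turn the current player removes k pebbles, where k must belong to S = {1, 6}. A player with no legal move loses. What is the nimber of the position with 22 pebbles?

1

G(0) = 0
G(1) = mex{0} = 1
G(2) = mex{1} = 0
G(3) = mex{0} = 1
G(4) = mex{1} = 0
G(5) = mex{0} = 1
G(6) = mex{1,0} = 2
G(7) = mex{2,1} = 0
G(8) = mex{0,0} = 1
G(9) = mex{1,1} = 0
G(10) = mex{0,0} = 1
G(11) = mex{1,1} = 0
G(12) = mex{0,2} = 1
G(13) = mex{1,0} = 2
G(14) = mex{2,1} = 0
G(15) = mex{0,0} = 1
G(16) = mex{1,1} = 0
G(17) = mex{0,0} = 1
G(18) = mex{1,1} = 0
G(19) = mex{0,2} = 1
G(20) = mex{1,0} = 2
G(21) = mex{2,1} = 0
G(22) = mex{0,0} = 1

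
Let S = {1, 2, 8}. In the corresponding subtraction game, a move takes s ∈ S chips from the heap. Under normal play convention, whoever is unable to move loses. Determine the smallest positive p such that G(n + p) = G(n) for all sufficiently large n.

G(0) = 0
G(1) = mex{0} = 1
G(2) = mex{1,0} = 2
G(3) = mex{2,1} = 0
G(4) = mex{0,2} = 1
G(5) = mex{1,0} = 2
G(6) = mex{2,1} = 0
G(7) = mex{0,2} = 1
G(8) = mex{1,0,0} = 2
G(9) = mex{2,1,1} = 0
G(10) = mex{0,2,2} = 1
G(11) = mex{1,0,0} = 2
G(12) = mex{2,1,1} = 0
G(13) = mex{0,2,2} = 1
G(14) = mex{1,0,0} = 2
G(n+3) = G(n) holds for n = 0,…,7 (a full window of length max(S) = 8), so the sequence is purely periodic with period 3.

3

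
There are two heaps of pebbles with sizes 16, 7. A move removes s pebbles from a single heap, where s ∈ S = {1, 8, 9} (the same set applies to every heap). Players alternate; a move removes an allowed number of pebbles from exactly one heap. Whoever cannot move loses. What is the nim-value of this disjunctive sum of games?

1

All heaps use S = {1, 8, 9}:
G(0) = 0
G(1) = mex{0} = 1
G(2) = mex{1} = 0
G(3) = mex{0} = 1
G(4) = mex{1} = 0
G(5) = mex{0} = 1
G(6) = mex{1} = 0
G(7) = mex{0} = 1
G(8) = mex{1,0} = 2
G(9) = mex{2,1,0} = 3
G(10) = mex{3,0,1} = 2
G(11) = mex{2,1,0} = 3
G(12) = mex{3,0,1} = 2
G(13) = mex{2,1,0} = 3
G(14) = mex{3,0,1} = 2
G(15) = mex{2,1,0} = 3
G(16) = mex{3,2,1} = 0
Heap A: G(16) = 0.
Heap B: G(7) = 1.
Combined Grundy value = 0 ⊕ 1 = 1.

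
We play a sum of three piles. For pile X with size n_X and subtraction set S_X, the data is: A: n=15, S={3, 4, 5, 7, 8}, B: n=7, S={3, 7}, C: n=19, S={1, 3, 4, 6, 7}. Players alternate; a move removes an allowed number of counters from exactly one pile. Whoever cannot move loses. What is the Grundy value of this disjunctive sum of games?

Pile A, S = {3, 4, 5, 7, 8}:
G(0) = 0
G(1) = mex{} = 0
G(2) = mex{} = 0
G(3) = mex{0} = 1
G(4) = mex{0,0} = 1
G(5) = mex{0,0,0} = 1
G(6) = mex{1,0,0} = 2
G(7) = mex{1,1,0,0} = 2
G(8) = mex{1,1,1,0,0} = 2
G(9) = mex{2,1,1,0,0} = 3
G(10) = mex{2,2,1,1,0} = 3
G(11) = mex{2,2,2,1,1} = 0
G(12) = mex{3,2,2,1,1} = 0
G(13) = mex{3,3,2,2,1} = 0
G(14) = mex{0,3,3,2,2} = 1
G(15) = mex{0,0,3,2,2} = 1
G_A(15) = 1.
Pile B, S = {3, 7}:
n : 0 1 2 3 4 5 6 7
G : 0 0 0 1 1 1 0 2
G_B(7) = 2.
Pile C, S = {1, 3, 4, 6, 7}:
G(0) = 0
G(1) = mex{0} = 1
G(2) = mex{1} = 0
G(3) = mex{0,0} = 1
G(4) = mex{1,1,0} = 2
G(5) = mex{2,0,1} = 3
G(6) = mex{3,1,0,0} = 2
G(7) = mex{2,2,1,1,0} = 3
G(8) = mex{3,3,2,0,1} = 4
G(9) = mex{4,2,3,1,0} = 5
G(10) = mex{5,3,2,2,1} = 0
G(11) = mex{0,4,3,3,2} = 1
G(12) = mex{1,5,4,2,3} = 0
G(13) = mex{0,0,5,3,2} = 1
G(14) = mex{1,1,0,4,3} = 2
G(15) = mex{2,0,1,5,4} = 3
G(16) = mex{3,1,0,0,5} = 2
G(17) = mex{2,2,1,1,0} = 3
G(18) = mex{3,3,2,0,1} = 4
G(19) = mex{4,2,3,1,0} = 5
G_C(19) = 5.
Combined Grundy value = 1 ⊕ 2 ⊕ 5 = 6.

6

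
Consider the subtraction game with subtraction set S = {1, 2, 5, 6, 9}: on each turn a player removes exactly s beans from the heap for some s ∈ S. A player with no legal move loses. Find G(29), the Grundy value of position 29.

n :  0  1  2  3  4  5  6  7  8  9 10 11 12 13 14 15 16 17 18 19 20 21 22 23 24 25 26 27 28 29
G :  0  1  2  0  1  2  3  0  1  2  0  1  2  3  0  1  2  0  1  2  3  0  1  2  0  1  2  3  0  1

1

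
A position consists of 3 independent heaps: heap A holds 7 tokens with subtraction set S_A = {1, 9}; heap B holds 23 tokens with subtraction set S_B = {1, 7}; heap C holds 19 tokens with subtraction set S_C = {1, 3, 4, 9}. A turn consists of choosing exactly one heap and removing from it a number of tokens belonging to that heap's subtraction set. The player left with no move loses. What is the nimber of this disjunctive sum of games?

Heap A, S = {1, 9}:
n : 0 1 2 3 4 5 6 7
G : 0 1 0 1 0 1 0 1
G_A(7) = 1.
Heap B, S = {1, 7}:
n :  0  1  2  3  4  5  6  7  8  9 10 11 12 13 14 15 16 17 18 19 20 21 22 23
G :  0  1  0  1  0  1  0  1  0  1  0  1  0  1  0  1  0  1  0  1  0  1  0  1
G_B(23) = 1.
Heap C, S = {1, 3, 4, 9}:
G(0) = 0
G(1) = mex{0} = 1
G(2) = mex{1} = 0
G(3) = mex{0,0} = 1
G(4) = mex{1,1,0} = 2
G(5) = mex{2,0,1} = 3
G(6) = mex{3,1,0} = 2
G(7) = mex{2,2,1} = 0
G(8) = mex{0,3,2} = 1
G(9) = mex{1,2,3,0} = 4
G(10) = mex{4,0,2,1} = 3
G(11) = mex{3,1,0,0} = 2
G(12) = mex{2,4,1,1} = 0
G(13) = mex{0,3,4,2} = 1
G(14) = mex{1,2,3,3} = 0
G(15) = mex{0,0,2,2} = 1
G(16) = mex{1,1,0,0} = 2
G(17) = mex{2,0,1,1} = 3
G(18) = mex{3,1,0,4} = 2
G(19) = mex{2,2,1,3} = 0
G_C(19) = 0.
Combined Grundy value = 1 ⊕ 1 ⊕ 0 = 0.

0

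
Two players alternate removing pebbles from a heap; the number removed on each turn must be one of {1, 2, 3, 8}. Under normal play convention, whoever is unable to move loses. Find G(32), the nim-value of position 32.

1

n :  0  1  2  3  4  5  6  7  8  9 10 11 12 13 14 15 16 17 18 19 20 21 22 23 24 25 26 27 28 29 30 31 32
G :  0  1  2  3  0  1  2  3  4  0  1  2  3  0  1  2  3  4  0  1  2  3  0  1  2  3  4  0  1  2  3  0  1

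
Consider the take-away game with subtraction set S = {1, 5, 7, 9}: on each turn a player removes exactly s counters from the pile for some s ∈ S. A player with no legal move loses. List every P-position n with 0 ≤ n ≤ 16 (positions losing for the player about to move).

0, 2, 4, 6, 8, 10, 12, 14, 16

n :  0  1  2  3  4  5  6  7  8  9 10 11 12 13 14 15 16
G :  0  1  0  1  0  1  0  1  0  1  0  1  0  1  0  1  0
P-positions are exactly the n with G(n) = 0.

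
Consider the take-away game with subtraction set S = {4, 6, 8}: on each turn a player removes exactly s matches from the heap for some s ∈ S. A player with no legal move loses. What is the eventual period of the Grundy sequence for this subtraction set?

G(0) = 0
G(1) = mex{} = 0
G(2) = mex{} = 0
G(3) = mex{} = 0
G(4) = mex{0} = 1
G(5) = mex{0} = 1
G(6) = mex{0,0} = 1
G(7) = mex{0,0} = 1
G(8) = mex{1,0,0} = 2
G(9) = mex{1,0,0} = 2
G(10) = mex{1,1,0} = 2
G(11) = mex{1,1,0} = 2
G(12) = mex{2,1,1} = 0
G(13) = mex{2,1,1} = 0
G(14) = mex{2,2,1} = 0
G(15) = mex{2,2,1} = 0
G(16) = mex{0,2,2} = 1
G(17) = mex{0,2,2} = 1
G(18) = mex{0,0,2} = 1
G(19) = mex{0,0,2} = 1
G(20) = mex{1,0,0} = 2
G(21) = mex{1,0,0} = 2
G(22) = mex{1,1,0} = 2
G(23) = mex{1,1,0} = 2
G(24) = mex{2,1,1} = 0
G(25) = mex{2,1,1} = 0
G(n+12) = G(n) holds for n = 0,…,7 (a full window of length max(S) = 8), so the sequence is purely periodic with period 12.

12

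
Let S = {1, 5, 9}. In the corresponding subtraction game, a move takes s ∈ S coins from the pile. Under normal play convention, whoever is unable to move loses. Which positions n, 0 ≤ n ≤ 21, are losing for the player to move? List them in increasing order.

G(0) = 0
G(1) = mex{0} = 1
G(2) = mex{1} = 0
G(3) = mex{0} = 1
G(4) = mex{1} = 0
G(5) = mex{0,0} = 1
G(6) = mex{1,1} = 0
G(7) = mex{0,0} = 1
G(8) = mex{1,1} = 0
G(9) = mex{0,0,0} = 1
G(10) = mex{1,1,1} = 0
G(11) = mex{0,0,0} = 1
G(12) = mex{1,1,1} = 0
G(13) = mex{0,0,0} = 1
G(14) = mex{1,1,1} = 0
G(15) = mex{0,0,0} = 1
G(16) = mex{1,1,1} = 0
G(17) = mex{0,0,0} = 1
G(18) = mex{1,1,1} = 0
G(19) = mex{0,0,0} = 1
G(20) = mex{1,1,1} = 0
G(21) = mex{0,0,0} = 1
P-positions are exactly the n with G(n) = 0.

0, 2, 4, 6, 8, 10, 12, 14, 16, 18, 20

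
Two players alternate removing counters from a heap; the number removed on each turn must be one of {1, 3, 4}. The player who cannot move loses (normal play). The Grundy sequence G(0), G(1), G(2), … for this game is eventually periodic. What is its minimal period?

7

G(0) = 0
G(1) = mex{0} = 1
G(2) = mex{1} = 0
G(3) = mex{0,0} = 1
G(4) = mex{1,1,0} = 2
G(5) = mex{2,0,1} = 3
G(6) = mex{3,1,0} = 2
G(7) = mex{2,2,1} = 0
G(8) = mex{0,3,2} = 1
G(9) = mex{1,2,3} = 0
G(10) = mex{0,0,2} = 1
G(11) = mex{1,1,0} = 2
G(12) = mex{2,0,1} = 3
G(13) = mex{3,1,0} = 2
G(14) = mex{2,2,1} = 0
G(15) = mex{0,3,2} = 1
G(n+7) = G(n) holds for n = 0,…,3 (a full window of length max(S) = 4), so the sequence is purely periodic with period 7.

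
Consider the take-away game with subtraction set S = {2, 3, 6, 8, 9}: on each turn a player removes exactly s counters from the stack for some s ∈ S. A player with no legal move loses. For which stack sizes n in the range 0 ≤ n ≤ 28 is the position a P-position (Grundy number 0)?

0, 1, 5, 12, 16, 17, 27, 28

G(0) = 0
G(1) = mex{} = 0
G(2) = mex{0} = 1
G(3) = mex{0,0} = 1
G(4) = mex{1,0} = 2
G(5) = mex{1,1} = 0
G(6) = mex{2,1,0} = 3
G(7) = mex{0,2,0} = 1
G(8) = mex{3,0,1,0} = 2
G(9) = mex{1,3,1,0,0} = 2
G(10) = mex{2,1,2,1,0} = 3
G(11) = mex{2,2,0,1,1} = 3
G(12) = mex{3,2,3,2,1} = 0
G(13) = mex{3,3,1,0,2} = 4
G(14) = mex{0,3,2,3,0} = 1
G(15) = mex{4,0,2,1,3} = 5
G(16) = mex{1,4,3,2,1} = 0
G(17) = mex{5,1,3,2,2} = 0
G(18) = mex{0,5,0,3,2} = 1
G(19) = mex{0,0,4,3,3} = 1
G(20) = mex{1,0,1,0,3} = 2
G(21) = mex{1,1,5,4,0} = 2
G(22) = mex{2,1,0,1,4} = 3
G(23) = mex{2,2,0,5,1} = 3
G(24) = mex{3,2,1,0,5} = 4
G(25) = mex{3,3,1,0,0} = 2
G(26) = mex{4,3,2,1,0} = 5
G(27) = mex{2,4,2,1,1} = 0
G(28) = mex{5,2,3,2,1} = 0
P-positions are exactly the n with G(n) = 0.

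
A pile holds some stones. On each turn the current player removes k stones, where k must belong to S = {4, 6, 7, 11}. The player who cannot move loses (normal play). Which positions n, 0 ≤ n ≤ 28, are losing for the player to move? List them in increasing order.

n :  0  1  2  3  4  5  6  7  8  9 10 11 12 13 14 15 16 17 18 19 20 21 22 23 24 25 26 27 28
G :  0  0  0  0  1  1  1  1  2  2  2  2  3  3  3  0  0  0  0  1  1  1  1  2  2  2  2  3  3
P-positions are exactly the n with G(n) = 0.

0, 1, 2, 3, 15, 16, 17, 18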